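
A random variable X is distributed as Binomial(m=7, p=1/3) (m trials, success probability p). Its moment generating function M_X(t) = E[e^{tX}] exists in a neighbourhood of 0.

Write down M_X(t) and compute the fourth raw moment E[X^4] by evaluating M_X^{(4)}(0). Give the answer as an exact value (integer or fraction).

E[X^4] = d^4M/dt^4 |_{t=0} = 2485/27

M_X(t) = (e^(t)/3 + 2/3)^7
dM/dt = 7*e^(7*t)/2187 + 28*e^(6*t)/729 + 140*e^(5*t)/729 + 1120*e^(4*t)/2187 + 560*e^(3*t)/729 + 448*e^(2*t)/729 + 448*e^(t)/2187
d^2M/dt^2 = 49*e^(7*t)/2187 + 56*e^(6*t)/243 + 700*e^(5*t)/729 + 4480*e^(4*t)/2187 + 560*e^(3*t)/243 + 896*e^(2*t)/729 + 448*e^(t)/2187
d^3M/dt^3 = 343*e^(7*t)/2187 + 112*e^(6*t)/81 + 3500*e^(5*t)/729 + 17920*e^(4*t)/2187 + 560*e^(3*t)/81 + 1792*e^(2*t)/729 + 448*e^(t)/2187
d^4M/dt^4 = 2401*e^(7*t)/2187 + 224*e^(6*t)/27 + 17500*e^(5*t)/729 + 71680*e^(4*t)/2187 + 560*e^(3*t)/27 + 3584*e^(2*t)/729 + 448*e^(t)/2187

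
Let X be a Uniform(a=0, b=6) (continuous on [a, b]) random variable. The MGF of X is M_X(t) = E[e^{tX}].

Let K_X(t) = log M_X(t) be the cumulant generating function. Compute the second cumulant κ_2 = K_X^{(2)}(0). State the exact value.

M_X(t) = (e^(6*t) - 1)/(6*t)
K_X(t) = log M_X(t) = -log(t) + log(e^(6*t) - 1) - log(6)
D^2[K](t) = (-36*t^2*e^(6*t) + e^(12*t) - 2*e^(6*t) + 1)/(t^2*e^(12*t) - 2*t^2*e^(6*t) + t^2)

κ_2 = D^2[K](0) = 3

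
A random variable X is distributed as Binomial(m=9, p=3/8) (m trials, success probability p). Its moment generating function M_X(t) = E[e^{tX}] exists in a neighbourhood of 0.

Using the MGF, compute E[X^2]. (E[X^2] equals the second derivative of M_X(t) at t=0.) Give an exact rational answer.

M_X(t) = (3*e^(t)/8 + 5/8)^9

E[X^2] = M′′(0) = 27/2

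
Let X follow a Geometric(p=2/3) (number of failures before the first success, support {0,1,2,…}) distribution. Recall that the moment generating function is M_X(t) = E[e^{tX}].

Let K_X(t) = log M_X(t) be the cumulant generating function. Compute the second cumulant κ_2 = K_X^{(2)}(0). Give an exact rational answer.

κ_2 = K^(2)(0) = 3/4

M_X(t) = 2/(3*(1 - e^(t)/3))
K_X(t) = log M_X(t) = -log(1 - e^(t)/3) - log(3) + log(2)
K^(2)(t) = 3*e^(t)/(e^(2*t) - 6*e^(t) + 9)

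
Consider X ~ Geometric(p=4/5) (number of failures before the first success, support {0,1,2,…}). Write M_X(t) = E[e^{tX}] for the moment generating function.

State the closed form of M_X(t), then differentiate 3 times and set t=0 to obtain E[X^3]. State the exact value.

M_X(t) = 4/(5*(1 - e^(t)/5))
M^(3)(t) = (4*e^(3*t) + 80*e^(2*t) + 100*e^(t))/(e^(4*t) - 20*e^(3*t) + 150*e^(2*t) - 500*e^(t) + 625)

E[X^3] = M^(3)(0) = 23/32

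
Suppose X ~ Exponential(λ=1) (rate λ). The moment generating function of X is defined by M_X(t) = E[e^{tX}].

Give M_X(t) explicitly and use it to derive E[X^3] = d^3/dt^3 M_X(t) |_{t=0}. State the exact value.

M_X(t) = 1/(1 - t)
dM/dt = 1/(t^2 - 2*t + 1)
d^2M/dt^2 = -2/(t^3 - 3*t^2 + 3*t - 1)
d^3M/dt^3 = 6/(t^4 - 4*t^3 + 6*t^2 - 4*t + 1)

E[X^3] = d^3M/dt^3 |_{t=0} = 6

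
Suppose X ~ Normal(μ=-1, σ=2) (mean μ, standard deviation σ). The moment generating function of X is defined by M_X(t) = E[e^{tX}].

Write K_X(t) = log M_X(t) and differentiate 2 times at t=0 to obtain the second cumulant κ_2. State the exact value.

κ_2 = K^(2)(0) = 4

M_X(t) = e^(2*t^2 - t)
K_X(t) = log M_X(t) = 2*t^2 - t
K^(2)(t) = 4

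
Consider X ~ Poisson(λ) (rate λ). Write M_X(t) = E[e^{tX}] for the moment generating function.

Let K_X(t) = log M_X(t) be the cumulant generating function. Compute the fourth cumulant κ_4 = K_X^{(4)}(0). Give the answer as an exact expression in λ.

κ_4 = d^4K/dt^4 |_{t=0} = λ

M_X(t) = e^(λ*(e^(t) - 1))
K_X(t) = log M_X(t) = λ*(e^(t) - 1)
dK/dt = λ*e^(t)
d^2K/dt^2 = λ*e^(t)
d^3K/dt^3 = λ*e^(t)
d^4K/dt^4 = λ*e^(t)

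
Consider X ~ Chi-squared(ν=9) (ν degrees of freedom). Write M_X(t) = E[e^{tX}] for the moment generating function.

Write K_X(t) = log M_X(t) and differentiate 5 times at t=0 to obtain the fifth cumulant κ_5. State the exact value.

M_X(t) = (1 - 2*t)^(-9/2)
K_X(t) = log M_X(t) = -9*log(1 - 2*t)/2
K^(5)(t) = -3456/(32*t^5 - 80*t^4 + 80*t^3 - 40*t^2 + 10*t - 1)

κ_5 = K^(5)(0) = 3456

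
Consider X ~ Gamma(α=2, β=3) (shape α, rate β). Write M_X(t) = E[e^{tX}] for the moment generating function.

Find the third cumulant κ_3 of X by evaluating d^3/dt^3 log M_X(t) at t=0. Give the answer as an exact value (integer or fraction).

κ_3 = K^(3)(0) = 4/27

M_X(t) = 9/(3 - t)^2
K_X(t) = log M_X(t) = -2*log(3 - t) + 2*log(3)
K^(3)(t) = -4/(t^3 - 9*t^2 + 27*t - 27)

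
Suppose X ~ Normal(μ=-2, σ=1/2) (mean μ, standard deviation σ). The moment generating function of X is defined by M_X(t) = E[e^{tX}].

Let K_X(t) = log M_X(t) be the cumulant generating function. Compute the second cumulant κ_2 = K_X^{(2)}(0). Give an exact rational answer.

M_X(t) = e^(t^2/8 - 2*t)
K_X(t) = log M_X(t) = t^2/8 - 2*t
dK/dt = t/4 - 2
d^2K/dt^2 = 1/4

κ_2 = d^2K/dt^2 |_{t=0} = 1/4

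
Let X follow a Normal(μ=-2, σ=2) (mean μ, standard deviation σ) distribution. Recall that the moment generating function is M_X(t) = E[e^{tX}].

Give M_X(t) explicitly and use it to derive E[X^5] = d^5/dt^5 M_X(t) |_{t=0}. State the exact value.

E[X^5] = M^(5)(0) = -832

M_X(t) = e^(2*t^2 - 2*t)
M^(5)(t) = (1024*t^5*e^(2*t^2) - 2560*t^4*e^(2*t^2) + 5120*t^3*e^(2*t^2) - 5120*t^2*e^(2*t^2) + 3200*t*e^(2*t^2) - 832*e^(2*t^2))*e^(-2*t)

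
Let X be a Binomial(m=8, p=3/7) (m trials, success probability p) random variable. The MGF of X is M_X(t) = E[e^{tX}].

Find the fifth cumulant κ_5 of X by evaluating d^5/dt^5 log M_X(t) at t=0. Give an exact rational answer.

M_X(t) = (3*e^(t)/7 + 4/7)^8
K_X(t) = log M_X(t) = 8*log(3*e^(t)/7 + 4/7)
K^(5)(t) = (-2592*e^(4*t) + 38016*e^(3*t) - 50688*e^(2*t) + 6144*e^(t))/(243*e^(5*t) + 1620*e^(4*t) + 4320*e^(3*t) + 5760*e^(2*t) + 3840*e^(t) + 1024)

κ_5 = K^(5)(0) = -9120/16807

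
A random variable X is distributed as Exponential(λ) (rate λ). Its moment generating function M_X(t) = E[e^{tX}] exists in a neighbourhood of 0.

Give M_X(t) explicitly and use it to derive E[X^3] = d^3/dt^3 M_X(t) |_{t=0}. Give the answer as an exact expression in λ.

M_X(t) = λ/(λ - t)
dM/dt = λ/(λ^2 - 2*λ*t + t^2)
d^2M/dt^2 = -2*λ/(-λ^3 + 3*λ^2*t - 3*λ*t^2 + t^3)
d^3M/dt^3 = 6*λ/(λ^4 - 4*λ^3*t + 6*λ^2*t^2 - 4*λ*t^3 + t^4)

E[X^3] = d^3M/dt^3 |_{t=0} = 6/λ^3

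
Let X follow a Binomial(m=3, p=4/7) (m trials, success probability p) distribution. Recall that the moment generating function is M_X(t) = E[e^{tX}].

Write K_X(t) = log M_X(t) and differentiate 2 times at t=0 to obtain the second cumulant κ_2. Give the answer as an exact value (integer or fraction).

M_X(t) = (4*e^(t)/7 + 3/7)^3
K_X(t) = log M_X(t) = 3*log(4*e^(t)/7 + 3/7)
K′(t) = 12*e^(t)/(4*e^(t) + 3)
K′′(t) = 36*e^(t)/(16*e^(2*t) + 24*e^(t) + 9)

κ_2 = K′′(0) = 36/49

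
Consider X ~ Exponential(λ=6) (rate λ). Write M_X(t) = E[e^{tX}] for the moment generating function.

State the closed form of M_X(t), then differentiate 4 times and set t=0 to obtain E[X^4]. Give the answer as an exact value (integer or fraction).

E[X^4] = M^(4)(0) = 1/54

M_X(t) = 6/(6 - t)
M^(4)(t) = -144/(t^5 - 30*t^4 + 360*t^3 - 2160*t^2 + 6480*t - 7776)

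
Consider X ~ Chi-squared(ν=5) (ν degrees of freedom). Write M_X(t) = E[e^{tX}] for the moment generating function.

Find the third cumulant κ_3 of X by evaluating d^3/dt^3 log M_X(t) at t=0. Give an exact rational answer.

κ_3 = D^3[K](0) = 40

M_X(t) = (1 - 2*t)^(-5/2)
K_X(t) = log M_X(t) = -5*log(1 - 2*t)/2
D^3[K](t) = -40/(8*t^3 - 12*t^2 + 6*t - 1)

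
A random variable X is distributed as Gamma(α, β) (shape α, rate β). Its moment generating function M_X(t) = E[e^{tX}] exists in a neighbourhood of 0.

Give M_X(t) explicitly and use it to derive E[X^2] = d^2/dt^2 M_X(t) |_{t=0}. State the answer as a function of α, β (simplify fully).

E[X^2] = d^2M/dt^2 |_{t=0} = α*(α + 1)/β^2

M_X(t) = (β/(β - t))^α
dM/dt = -α*β^α*(1/(β - t))^α/(-β + t)
d^2M/dt^2 = (α^2*β^α*(1/(β - t))^α + α*β^α*(1/(β - t))^α)/(β^2 - 2*β*t + t^2)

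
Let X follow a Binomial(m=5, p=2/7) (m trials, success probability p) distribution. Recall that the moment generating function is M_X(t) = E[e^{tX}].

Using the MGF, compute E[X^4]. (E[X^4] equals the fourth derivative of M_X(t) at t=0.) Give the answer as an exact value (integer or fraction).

M_X(t) = (2*e^(t)/7 + 5/7)^5
D^4[M](t) = 20000*e^(5*t)/16807 + 102400*e^(4*t)/16807 + 162000*e^(3*t)/16807 + 80000*e^(2*t)/16807 + 6250*e^(t)/16807

E[X^4] = D^4[M](0) = 52950/2401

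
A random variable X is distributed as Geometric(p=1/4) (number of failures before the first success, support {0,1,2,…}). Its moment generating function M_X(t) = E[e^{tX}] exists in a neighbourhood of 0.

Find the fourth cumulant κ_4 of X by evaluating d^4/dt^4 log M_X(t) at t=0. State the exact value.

M_X(t) = 1/(4*(1 - 3*e^(t)/4))
K_X(t) = log M_X(t) = -log(1 - 3*e^(t)/4) - 2*log(2)
dK/dt = -3*e^(t)/(3*e^(t) - 4)
d^2K/dt^2 = 12*e^(t)/(9*e^(2*t) - 24*e^(t) + 16)
d^3K/dt^3 = (-36*e^(2*t) - 48*e^(t))/(27*e^(3*t) - 108*e^(2*t) + 144*e^(t) - 64)
d^4K/dt^4 = (108*e^(3*t) + 576*e^(2*t) + 192*e^(t))/(81*e^(4*t) - 432*e^(3*t) + 864*e^(2*t) - 768*e^(t) + 256)

κ_4 = d^4K/dt^4 |_{t=0} = 876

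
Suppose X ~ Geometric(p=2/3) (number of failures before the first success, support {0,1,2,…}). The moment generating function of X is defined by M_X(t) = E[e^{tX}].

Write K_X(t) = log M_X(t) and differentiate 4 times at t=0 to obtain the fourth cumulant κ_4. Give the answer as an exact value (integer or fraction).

M_X(t) = 2/(3*(1 - e^(t)/3))
K_X(t) = log M_X(t) = -log(1 - e^(t)/3) - log(3) + log(2)
K^(4)(t) = (3*e^(3*t) + 36*e^(2*t) + 27*e^(t))/(e^(4*t) - 12*e^(3*t) + 54*e^(2*t) - 108*e^(t) + 81)

κ_4 = K^(4)(0) = 33/8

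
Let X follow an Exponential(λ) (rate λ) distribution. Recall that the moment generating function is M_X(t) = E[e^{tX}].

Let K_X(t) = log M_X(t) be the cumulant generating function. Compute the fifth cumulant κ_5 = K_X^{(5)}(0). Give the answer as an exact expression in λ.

κ_5 = K′′′′′(0) = 24/λ^5

M_X(t) = λ/(λ - t)
K_X(t) = log M_X(t) = log(λ) - log(λ - t)
K′(t) = -1/(-λ + t)
K′′(t) = 1/(λ^2 - 2*λ*t + t^2)
K′′′(t) = -2/(-λ^3 + 3*λ^2*t - 3*λ*t^2 + t^3)
K′′′′(t) = 6/(λ^4 - 4*λ^3*t + 6*λ^2*t^2 - 4*λ*t^3 + t^4)
K′′′′′(t) = -24/(-λ^5 + 5*λ^4*t - 10*λ^3*t^2 + 10*λ^2*t^3 - 5*λ*t^4 + t^5)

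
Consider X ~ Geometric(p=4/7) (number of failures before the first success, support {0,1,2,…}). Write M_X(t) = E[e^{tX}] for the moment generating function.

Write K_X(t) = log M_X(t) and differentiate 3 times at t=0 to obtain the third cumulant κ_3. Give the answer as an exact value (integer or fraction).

M_X(t) = 4/(7*(1 - 3*e^(t)/7))
K_X(t) = log M_X(t) = -log(1 - 3*e^(t)/7) - log(7) + 2*log(2)
D^3[K](t) = (-63*e^(2*t) - 147*e^(t))/(27*e^(3*t) - 189*e^(2*t) + 441*e^(t) - 343)

κ_3 = D^3[K](0) = 105/32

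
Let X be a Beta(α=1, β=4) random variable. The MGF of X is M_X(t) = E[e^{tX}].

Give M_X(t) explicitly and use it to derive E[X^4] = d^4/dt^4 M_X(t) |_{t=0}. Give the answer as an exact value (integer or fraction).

E[X^4] = D^4[M](0) = 1/70

M_X(t) = ₁F₁(1; 5; t)
D^4[M](t) = ₁F₁(5; 9; t)/70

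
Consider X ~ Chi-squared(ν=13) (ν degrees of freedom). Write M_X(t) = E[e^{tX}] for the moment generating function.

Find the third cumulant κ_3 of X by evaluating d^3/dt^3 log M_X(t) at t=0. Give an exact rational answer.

M_X(t) = (1 - 2*t)^(-13/2)
K_X(t) = log M_X(t) = -13*log(1 - 2*t)/2
dK/dt = -13/(2*t - 1)
d^2K/dt^2 = 26/(4*t^2 - 4*t + 1)
d^3K/dt^3 = -104/(8*t^3 - 12*t^2 + 6*t - 1)

κ_3 = d^3K/dt^3 |_{t=0} = 104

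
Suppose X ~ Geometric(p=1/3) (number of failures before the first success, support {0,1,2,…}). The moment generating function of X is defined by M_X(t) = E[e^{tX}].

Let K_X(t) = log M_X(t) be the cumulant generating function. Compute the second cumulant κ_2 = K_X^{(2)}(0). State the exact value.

κ_2 = K′′(0) = 6

M_X(t) = 1/(3*(1 - 2*e^(t)/3))
K_X(t) = log M_X(t) = -log(1 - 2*e^(t)/3) - log(3)
K′(t) = -2*e^(t)/(2*e^(t) - 3)
K′′(t) = 6*e^(t)/(4*e^(2*t) - 12*e^(t) + 9)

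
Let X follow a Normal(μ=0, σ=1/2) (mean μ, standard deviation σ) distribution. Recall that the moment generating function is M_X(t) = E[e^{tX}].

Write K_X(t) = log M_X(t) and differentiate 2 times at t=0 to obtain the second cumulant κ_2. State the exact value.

M_X(t) = e^(t^2/8)
K_X(t) = log M_X(t) = t^2/8
dK/dt = t/4
d^2K/dt^2 = 1/4

κ_2 = d^2K/dt^2 |_{t=0} = 1/4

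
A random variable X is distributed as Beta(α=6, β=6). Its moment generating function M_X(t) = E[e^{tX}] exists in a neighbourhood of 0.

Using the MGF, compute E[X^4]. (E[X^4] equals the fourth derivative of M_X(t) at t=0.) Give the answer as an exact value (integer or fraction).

E[X^4] = M′′′′(0) = 6/65

M_X(t) = ₁F₁(6; 12; t)
M′(t) = ₁F₁(7; 13; t)/2
M′′(t) = 7*₁F₁(8; 14; t)/26
M′′′(t) = 2*₁F₁(9; 15; t)/13
M′′′′(t) = 6*₁F₁(10; 16; t)/65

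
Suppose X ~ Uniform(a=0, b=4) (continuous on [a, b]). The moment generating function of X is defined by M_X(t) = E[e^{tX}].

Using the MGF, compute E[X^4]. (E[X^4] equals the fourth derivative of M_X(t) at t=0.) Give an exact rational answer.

E[X^4] = M^(4)(0) = 256/5

M_X(t) = (e^(4*t) - 1)/(4*t)
M^(4)(t) = (64*t^4*e^(4*t) - 64*t^3*e^(4*t) + 48*t^2*e^(4*t) - 24*t*e^(4*t) + 6*e^(4*t) - 6)/t^5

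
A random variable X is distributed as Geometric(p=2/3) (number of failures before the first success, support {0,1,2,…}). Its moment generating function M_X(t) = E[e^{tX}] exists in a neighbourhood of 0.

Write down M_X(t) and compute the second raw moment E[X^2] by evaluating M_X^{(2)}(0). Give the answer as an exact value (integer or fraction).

E[X^2] = d^2M/dt^2 |_{t=0} = 1

M_X(t) = 2/(3*(1 - e^(t)/3))
dM/dt = 2*e^(t)/(e^(2*t) - 6*e^(t) + 9)
d^2M/dt^2 = (-2*e^(2*t) - 6*e^(t))/(e^(3*t) - 9*e^(2*t) + 27*e^(t) - 27)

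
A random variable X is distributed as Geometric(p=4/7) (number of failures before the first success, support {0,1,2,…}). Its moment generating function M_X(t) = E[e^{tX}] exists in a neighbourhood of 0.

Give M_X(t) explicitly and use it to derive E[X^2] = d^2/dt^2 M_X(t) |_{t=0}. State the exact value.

E[X^2] = D^2[M](0) = 15/8

M_X(t) = 4/(7*(1 - 3*e^(t)/7))
D^2[M](t) = (-36*e^(2*t) - 84*e^(t))/(27*e^(3*t) - 189*e^(2*t) + 441*e^(t) - 343)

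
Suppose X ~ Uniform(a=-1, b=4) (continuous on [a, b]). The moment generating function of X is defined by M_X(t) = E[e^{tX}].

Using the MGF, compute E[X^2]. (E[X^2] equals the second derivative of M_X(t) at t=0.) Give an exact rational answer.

E[X^2] = D^2[M](0) = 13/3

M_X(t) = (e^(4*t) - e^(-t))/(5*t)
D^2[M](t) = (16*t^2*e^(5*t) - t^2 - 8*t*e^(5*t) - 2*t + 2*e^(5*t) - 2)*e^(-t)/(5*t^3)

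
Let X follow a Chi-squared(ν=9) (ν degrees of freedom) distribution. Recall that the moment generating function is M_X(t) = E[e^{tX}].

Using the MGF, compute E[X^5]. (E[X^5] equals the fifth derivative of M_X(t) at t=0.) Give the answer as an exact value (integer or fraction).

M_X(t) = (1 - 2*t)^(-9/2)

E[X^5] = M^(5)(0) = 328185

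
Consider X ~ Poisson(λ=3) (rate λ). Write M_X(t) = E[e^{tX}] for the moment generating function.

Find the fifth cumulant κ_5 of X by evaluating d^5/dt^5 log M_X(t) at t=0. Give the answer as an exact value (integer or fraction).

κ_5 = K′′′′′(0) = 3

M_X(t) = e^(3*e^(t) - 3)
K_X(t) = log M_X(t) = 3*e^(t) - 3
K′(t) = 3*e^(t)
K′′(t) = 3*e^(t)
K′′′(t) = 3*e^(t)
K′′′′(t) = 3*e^(t)
K′′′′′(t) = 3*e^(t)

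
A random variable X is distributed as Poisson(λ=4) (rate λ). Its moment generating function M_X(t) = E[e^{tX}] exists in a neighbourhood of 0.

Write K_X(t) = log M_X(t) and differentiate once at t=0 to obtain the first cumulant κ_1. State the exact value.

M_X(t) = e^(4*e^(t) - 4)
K_X(t) = log M_X(t) = 4*e^(t) - 4
D[K](t) = 4*e^(t)

κ_1 = D[K](0) = 4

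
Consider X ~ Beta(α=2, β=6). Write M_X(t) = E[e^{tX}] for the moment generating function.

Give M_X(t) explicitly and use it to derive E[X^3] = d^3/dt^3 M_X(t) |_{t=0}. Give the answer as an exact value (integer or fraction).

M_X(t) = ₁F₁(2; 8; t)
M^(3)(t) = ₁F₁(5; 11; t)/30

E[X^3] = M^(3)(0) = 1/30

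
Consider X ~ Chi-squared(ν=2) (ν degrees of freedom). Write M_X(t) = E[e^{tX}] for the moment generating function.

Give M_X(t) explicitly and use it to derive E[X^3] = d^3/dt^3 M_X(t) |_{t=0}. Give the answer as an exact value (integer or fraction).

M_X(t) = 1/(1 - 2*t)
M′(t) = 2/(4*t^2 - 4*t + 1)
M′′(t) = -8/(8*t^3 - 12*t^2 + 6*t - 1)
M′′′(t) = 48/(16*t^4 - 32*t^3 + 24*t^2 - 8*t + 1)

E[X^3] = M′′′(0) = 48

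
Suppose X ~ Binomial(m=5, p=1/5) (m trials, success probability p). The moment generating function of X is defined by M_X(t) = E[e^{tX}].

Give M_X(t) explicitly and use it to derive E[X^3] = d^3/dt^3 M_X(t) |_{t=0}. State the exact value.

E[X^3] = M′′′(0) = 97/25

M_X(t) = (e^(t)/5 + 4/5)^5
M′(t) = e^(5*t)/625 + 16*e^(4*t)/625 + 96*e^(3*t)/625 + 256*e^(2*t)/625 + 256*e^(t)/625
M′′(t) = e^(5*t)/125 + 64*e^(4*t)/625 + 288*e^(3*t)/625 + 512*e^(2*t)/625 + 256*e^(t)/625
M′′′(t) = e^(5*t)/25 + 256*e^(4*t)/625 + 864*e^(3*t)/625 + 1024*e^(2*t)/625 + 256*e^(t)/625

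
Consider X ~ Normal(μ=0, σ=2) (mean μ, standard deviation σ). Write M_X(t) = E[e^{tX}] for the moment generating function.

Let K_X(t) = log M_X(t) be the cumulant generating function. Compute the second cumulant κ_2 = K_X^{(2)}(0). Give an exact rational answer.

M_X(t) = e^(2*t^2)
K_X(t) = log M_X(t) = 2*t^2
K^(2)(t) = 4

κ_2 = K^(2)(0) = 4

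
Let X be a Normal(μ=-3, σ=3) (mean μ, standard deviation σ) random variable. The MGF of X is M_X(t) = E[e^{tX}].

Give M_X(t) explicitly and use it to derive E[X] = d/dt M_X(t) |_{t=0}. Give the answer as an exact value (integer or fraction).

M_X(t) = e^(9*t^2/2 - 3*t)
D[M](t) = 9*t*e^(-3*t)*e^(9*t^2/2) - 3*e^(-3*t)*e^(9*t^2/2)

E[X] = D[M](0) = -3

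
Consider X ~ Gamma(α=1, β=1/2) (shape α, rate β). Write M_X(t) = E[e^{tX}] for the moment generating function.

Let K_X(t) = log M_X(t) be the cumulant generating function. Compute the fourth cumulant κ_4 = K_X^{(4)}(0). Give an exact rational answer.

κ_4 = K^(4)(0) = 96

M_X(t) = 1/(2*(1/2 - t))
K_X(t) = log M_X(t) = -log(1/2 - t) - log(2)
K^(4)(t) = 96/(16*t^4 - 32*t^3 + 24*t^2 - 8*t + 1)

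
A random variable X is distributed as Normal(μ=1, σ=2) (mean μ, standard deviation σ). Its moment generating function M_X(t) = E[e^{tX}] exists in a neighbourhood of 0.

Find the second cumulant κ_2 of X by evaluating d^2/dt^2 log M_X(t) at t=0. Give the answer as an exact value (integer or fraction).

M_X(t) = e^(2*t^2 + t)
K_X(t) = log M_X(t) = 2*t^2 + t
dK/dt = 4*t + 1
d^2K/dt^2 = 4

κ_2 = d^2K/dt^2 |_{t=0} = 4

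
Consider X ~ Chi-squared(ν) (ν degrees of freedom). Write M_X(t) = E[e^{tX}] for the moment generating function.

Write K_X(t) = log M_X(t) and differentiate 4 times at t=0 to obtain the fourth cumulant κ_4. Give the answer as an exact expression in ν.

κ_4 = K^(4)(0) = 48*ν

M_X(t) = (1 - 2*t)^(-ν/2)
K_X(t) = log M_X(t) = -ν*log(1 - 2*t)/2
K^(4)(t) = 48*ν/(16*t^4 - 32*t^3 + 24*t^2 - 8*t + 1)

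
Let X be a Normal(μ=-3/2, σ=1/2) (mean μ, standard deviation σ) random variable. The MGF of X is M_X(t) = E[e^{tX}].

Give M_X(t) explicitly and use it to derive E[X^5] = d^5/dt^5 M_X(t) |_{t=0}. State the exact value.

M_X(t) = e^(t^2/8 - 3*t/2)
M′(t) = t*e^(-3*t/2)*e^(t^2/8)/4 - 3*e^(-3*t/2)*e^(t^2/8)/2
M′′(t) = (t^2*e^(t^2/8) - 12*t*e^(t^2/8) + 40*e^(t^2/8))*e^(-3*t/2)/16
M′′′(t) = (t^3*e^(t^2/8) - 18*t^2*e^(t^2/8) + 120*t*e^(t^2/8) - 288*e^(t^2/8))*e^(-3*t/2)/64
M′′′′(t) = (t^4*e^(t^2/8) - 24*t^3*e^(t^2/8) + 240*t^2*e^(t^2/8) - 1152*t*e^(t^2/8) + 2208*e^(t^2/8))*e^(-3*t/2)/256
M′′′′′(t) = (t^5*e^(t^2/8) - 30*t^4*e^(t^2/8) + 400*t^3*e^(t^2/8) - 2880*t^2*e^(t^2/8) + 11040*t*e^(t^2/8) - 17856*e^(t^2/8))*e^(-3*t/2)/1024

E[X^5] = M′′′′′(0) = -279/16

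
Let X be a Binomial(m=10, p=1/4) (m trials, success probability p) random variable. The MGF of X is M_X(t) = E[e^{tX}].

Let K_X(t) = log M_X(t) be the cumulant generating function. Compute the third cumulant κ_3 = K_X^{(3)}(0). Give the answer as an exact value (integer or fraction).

κ_3 = d^3K/dt^3 |_{t=0} = 15/16

M_X(t) = (e^(t)/4 + 3/4)^10
K_X(t) = log M_X(t) = 10*log(e^(t)/4 + 3/4)
dK/dt = 10*e^(t)/(e^(t) + 3)
d^2K/dt^2 = 30*e^(t)/(e^(2*t) + 6*e^(t) + 9)
d^3K/dt^3 = (-30*e^(2*t) + 90*e^(t))/(e^(3*t) + 9*e^(2*t) + 27*e^(t) + 27)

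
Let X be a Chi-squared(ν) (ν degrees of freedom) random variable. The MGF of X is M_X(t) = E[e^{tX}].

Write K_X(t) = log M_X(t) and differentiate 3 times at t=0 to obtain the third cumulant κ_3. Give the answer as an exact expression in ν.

M_X(t) = (1 - 2*t)^(-ν/2)
K_X(t) = log M_X(t) = -ν*log(1 - 2*t)/2
dK/dt = -ν/(2*t - 1)
d^2K/dt^2 = 2*ν/(4*t^2 - 4*t + 1)
d^3K/dt^3 = -8*ν/(8*t^3 - 12*t^2 + 6*t - 1)

κ_3 = d^3K/dt^3 |_{t=0} = 8*ν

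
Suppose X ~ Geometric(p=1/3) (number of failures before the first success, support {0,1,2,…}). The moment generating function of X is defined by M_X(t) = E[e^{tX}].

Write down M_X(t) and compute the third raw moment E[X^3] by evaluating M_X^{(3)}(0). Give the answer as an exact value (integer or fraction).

M_X(t) = 1/(3*(1 - 2*e^(t)/3))
dM/dt = 2*e^(t)/(4*e^(2*t) - 12*e^(t) + 9)
d^2M/dt^2 = (-4*e^(2*t) - 6*e^(t))/(8*e^(3*t) - 36*e^(2*t) + 54*e^(t) - 27)
d^3M/dt^3 = (8*e^(3*t) + 48*e^(2*t) + 18*e^(t))/(16*e^(4*t) - 96*e^(3*t) + 216*e^(2*t) - 216*e^(t) + 81)

E[X^3] = d^3M/dt^3 |_{t=0} = 74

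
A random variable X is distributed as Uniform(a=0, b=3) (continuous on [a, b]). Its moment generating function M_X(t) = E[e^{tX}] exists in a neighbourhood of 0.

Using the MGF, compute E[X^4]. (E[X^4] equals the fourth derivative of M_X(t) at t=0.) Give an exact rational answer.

M_X(t) = (e^(3*t) - 1)/(3*t)
M′(t) = (3*t*e^(3*t) - e^(3*t) + 1)/(3*t^2)
M′′(t) = (9*t^2*e^(3*t) - 6*t*e^(3*t) + 2*e^(3*t) - 2)/(3*t^3)
M′′′(t) = (9*t^3*e^(3*t) - 9*t^2*e^(3*t) + 6*t*e^(3*t) - 2*e^(3*t) + 2)/t^4
M′′′′(t) = (27*t^4*e^(3*t) - 36*t^3*e^(3*t) + 36*t^2*e^(3*t) - 24*t*e^(3*t) + 8*e^(3*t) - 8)/t^5

E[X^4] = M′′′′(0) = 81/5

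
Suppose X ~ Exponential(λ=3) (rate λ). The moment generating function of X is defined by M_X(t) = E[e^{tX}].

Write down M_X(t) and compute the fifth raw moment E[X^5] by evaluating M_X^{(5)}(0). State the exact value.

E[X^5] = d^5M/dt^5 |_{t=0} = 40/81

M_X(t) = 3/(3 - t)
dM/dt = 3/(t^2 - 6*t + 9)
d^2M/dt^2 = -6/(t^3 - 9*t^2 + 27*t - 27)
d^3M/dt^3 = 18/(t^4 - 12*t^3 + 54*t^2 - 108*t + 81)
d^4M/dt^4 = -72/(t^5 - 15*t^4 + 90*t^3 - 270*t^2 + 405*t - 243)
d^5M/dt^5 = 360/(t^6 - 18*t^5 + 135*t^4 - 540*t^3 + 1215*t^2 - 1458*t + 729)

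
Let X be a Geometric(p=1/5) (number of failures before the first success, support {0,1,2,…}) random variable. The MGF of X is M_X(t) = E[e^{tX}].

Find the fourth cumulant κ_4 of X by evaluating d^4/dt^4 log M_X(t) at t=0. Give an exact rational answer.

M_X(t) = 1/(5*(1 - 4*e^(t)/5))
K_X(t) = log M_X(t) = -log(1 - 4*e^(t)/5) - log(5)
K^(4)(t) = (320*e^(3*t) + 1600*e^(2*t) + 500*e^(t))/(256*e^(4*t) - 1280*e^(3*t) + 2400*e^(2*t) - 2000*e^(t) + 625)

κ_4 = K^(4)(0) = 2420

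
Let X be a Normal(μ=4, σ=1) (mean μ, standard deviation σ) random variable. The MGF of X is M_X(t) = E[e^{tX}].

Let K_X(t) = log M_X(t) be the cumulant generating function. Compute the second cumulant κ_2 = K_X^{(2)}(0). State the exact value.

M_X(t) = e^(t^2/2 + 4*t)
K_X(t) = log M_X(t) = t^2/2 + 4*t
dK/dt = t + 4
d^2K/dt^2 = 1

κ_2 = d^2K/dt^2 |_{t=0} = 1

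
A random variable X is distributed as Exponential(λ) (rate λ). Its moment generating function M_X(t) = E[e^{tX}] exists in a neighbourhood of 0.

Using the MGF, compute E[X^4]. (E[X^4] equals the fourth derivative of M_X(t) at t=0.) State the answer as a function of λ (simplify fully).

M_X(t) = λ/(λ - t)
M′(t) = λ/(λ^2 - 2*λ*t + t^2)
M′′(t) = -2*λ/(-λ^3 + 3*λ^2*t - 3*λ*t^2 + t^3)
M′′′(t) = 6*λ/(λ^4 - 4*λ^3*t + 6*λ^2*t^2 - 4*λ*t^3 + t^4)
M′′′′(t) = -24*λ/(-λ^5 + 5*λ^4*t - 10*λ^3*t^2 + 10*λ^2*t^3 - 5*λ*t^4 + t^5)

E[X^4] = M′′′′(0) = 24/λ^4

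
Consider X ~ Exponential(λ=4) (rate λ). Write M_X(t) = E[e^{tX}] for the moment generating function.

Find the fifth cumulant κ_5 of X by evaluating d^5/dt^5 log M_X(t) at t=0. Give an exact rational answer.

κ_5 = d^5K/dt^5 |_{t=0} = 3/128

M_X(t) = 4/(4 - t)
K_X(t) = log M_X(t) = -log(4 - t) + 2*log(2)
dK/dt = -1/(t - 4)
d^2K/dt^2 = 1/(t^2 - 8*t + 16)
d^3K/dt^3 = -2/(t^3 - 12*t^2 + 48*t - 64)
d^4K/dt^4 = 6/(t^4 - 16*t^3 + 96*t^2 - 256*t + 256)
d^5K/dt^5 = -24/(t^5 - 20*t^4 + 160*t^3 - 640*t^2 + 1280*t - 1024)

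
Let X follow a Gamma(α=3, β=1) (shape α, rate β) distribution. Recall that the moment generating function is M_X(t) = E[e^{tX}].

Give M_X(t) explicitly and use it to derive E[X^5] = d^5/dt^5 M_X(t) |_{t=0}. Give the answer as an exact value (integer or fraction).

E[X^5] = M^(5)(0) = 2520

M_X(t) = (1 - t)^(-3)
M^(5)(t) = 2520/(t^8 - 8*t^7 + 28*t^6 - 56*t^5 + 70*t^4 - 56*t^3 + 28*t^2 - 8*t + 1)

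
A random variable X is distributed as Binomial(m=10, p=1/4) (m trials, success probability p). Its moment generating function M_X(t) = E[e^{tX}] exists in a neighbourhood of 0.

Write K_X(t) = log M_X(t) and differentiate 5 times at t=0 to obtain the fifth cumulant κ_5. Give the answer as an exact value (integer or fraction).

κ_5 = D^5[K](0) = -75/64

M_X(t) = (e^(t)/4 + 3/4)^10
K_X(t) = log M_X(t) = 10*log(e^(t)/4 + 3/4)
D^5[K](t) = (-30*e^(4*t) + 990*e^(3*t) - 2970*e^(2*t) + 810*e^(t))/(e^(5*t) + 15*e^(4*t) + 90*e^(3*t) + 270*e^(2*t) + 405*e^(t) + 243)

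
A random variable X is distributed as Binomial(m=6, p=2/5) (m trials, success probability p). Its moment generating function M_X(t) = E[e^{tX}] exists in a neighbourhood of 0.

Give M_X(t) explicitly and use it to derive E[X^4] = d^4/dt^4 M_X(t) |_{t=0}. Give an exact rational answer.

E[X^4] = M′′′′(0) = 11412/125

M_X(t) = (2*e^(t)/5 + 3/5)^6
M′(t) = 384*e^(6*t)/15625 + 576*e^(5*t)/3125 + 1728*e^(4*t)/3125 + 2592*e^(3*t)/3125 + 1944*e^(2*t)/3125 + 2916*e^(t)/15625
M′′(t) = 2304*e^(6*t)/15625 + 576*e^(5*t)/625 + 6912*e^(4*t)/3125 + 7776*e^(3*t)/3125 + 3888*e^(2*t)/3125 + 2916*e^(t)/15625
M′′′(t) = 13824*e^(6*t)/15625 + 576*e^(5*t)/125 + 27648*e^(4*t)/3125 + 23328*e^(3*t)/3125 + 7776*e^(2*t)/3125 + 2916*e^(t)/15625
M′′′′(t) = 82944*e^(6*t)/15625 + 576*e^(5*t)/25 + 110592*e^(4*t)/3125 + 69984*e^(3*t)/3125 + 15552*e^(2*t)/3125 + 2916*e^(t)/15625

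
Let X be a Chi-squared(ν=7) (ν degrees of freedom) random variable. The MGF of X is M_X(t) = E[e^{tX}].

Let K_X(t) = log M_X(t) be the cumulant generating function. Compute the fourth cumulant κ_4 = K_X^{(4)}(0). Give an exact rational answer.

κ_4 = D^4[K](0) = 336

M_X(t) = (1 - 2*t)^(-7/2)
K_X(t) = log M_X(t) = -7*log(1 - 2*t)/2
D^4[K](t) = 336/(16*t^4 - 32*t^3 + 24*t^2 - 8*t + 1)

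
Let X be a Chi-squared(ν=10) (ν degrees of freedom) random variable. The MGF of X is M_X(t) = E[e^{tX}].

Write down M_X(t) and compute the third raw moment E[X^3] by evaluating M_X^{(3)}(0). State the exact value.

E[X^3] = D^3[M](0) = 1680

M_X(t) = (1 - 2*t)^(-5)
D^3[M](t) = 1680/(256*t^8 - 1024*t^7 + 1792*t^6 - 1792*t^5 + 1120*t^4 - 448*t^3 + 112*t^2 - 16*t + 1)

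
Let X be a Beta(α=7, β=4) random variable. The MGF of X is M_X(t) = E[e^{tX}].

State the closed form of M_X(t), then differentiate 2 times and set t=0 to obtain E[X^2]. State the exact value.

M_X(t) = ₁F₁(7; 11; t)
D^2[M](t) = 14*₁F₁(9; 13; t)/33

E[X^2] = D^2[M](0) = 14/33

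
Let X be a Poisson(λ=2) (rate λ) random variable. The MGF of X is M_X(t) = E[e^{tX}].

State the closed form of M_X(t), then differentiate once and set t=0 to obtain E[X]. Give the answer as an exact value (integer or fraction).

E[X] = dM/dt |_{t=0} = 2

M_X(t) = e^(2*e^(t) - 2)
dM/dt = 2*e^(-2)*e^(t)*e^(2*e^(t))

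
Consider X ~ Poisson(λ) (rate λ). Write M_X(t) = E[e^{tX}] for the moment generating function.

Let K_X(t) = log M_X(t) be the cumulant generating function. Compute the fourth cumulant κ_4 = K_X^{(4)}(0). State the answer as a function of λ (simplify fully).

κ_4 = K^(4)(0) = λ

M_X(t) = e^(λ*(e^(t) - 1))
K_X(t) = log M_X(t) = λ*(e^(t) - 1)
K^(4)(t) = λ*e^(t)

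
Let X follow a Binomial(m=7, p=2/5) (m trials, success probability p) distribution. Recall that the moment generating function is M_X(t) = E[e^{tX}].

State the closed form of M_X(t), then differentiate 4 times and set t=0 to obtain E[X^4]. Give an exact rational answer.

M_X(t) = (2*e^(t)/5 + 3/5)^7
dM/dt = 896*e^(7*t)/78125 + 8064*e^(6*t)/78125 + 6048*e^(5*t)/15625 + 12096*e^(4*t)/15625 + 13608*e^(3*t)/15625 + 40824*e^(2*t)/78125 + 10206*e^(t)/78125
d^2M/dt^2 = 6272*e^(7*t)/78125 + 48384*e^(6*t)/78125 + 6048*e^(5*t)/3125 + 48384*e^(4*t)/15625 + 40824*e^(3*t)/15625 + 81648*e^(2*t)/78125 + 10206*e^(t)/78125
d^3M/dt^3 = 43904*e^(7*t)/78125 + 290304*e^(6*t)/78125 + 6048*e^(5*t)/625 + 193536*e^(4*t)/15625 + 122472*e^(3*t)/15625 + 163296*e^(2*t)/78125 + 10206*e^(t)/78125
d^4M/dt^4 = 307328*e^(7*t)/78125 + 1741824*e^(6*t)/78125 + 6048*e^(5*t)/125 + 774144*e^(4*t)/15625 + 367416*e^(3*t)/15625 + 326592*e^(2*t)/78125 + 10206*e^(t)/78125

E[X^4] = d^4M/dt^4 |_{t=0} = 18998/125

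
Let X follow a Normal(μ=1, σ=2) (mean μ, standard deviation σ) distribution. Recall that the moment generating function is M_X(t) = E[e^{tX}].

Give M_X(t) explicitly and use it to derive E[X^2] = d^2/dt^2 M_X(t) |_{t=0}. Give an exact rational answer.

M_X(t) = e^(2*t^2 + t)
M^(2)(t) = 16*t^2*e^(t)*e^(2*t^2) + 8*t*e^(t)*e^(2*t^2) + 5*e^(t)*e^(2*t^2)

E[X^2] = M^(2)(0) = 5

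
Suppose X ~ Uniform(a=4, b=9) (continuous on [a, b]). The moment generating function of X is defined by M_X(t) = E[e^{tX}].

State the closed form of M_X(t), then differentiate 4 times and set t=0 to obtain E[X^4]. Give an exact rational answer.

E[X^4] = M′′′′(0) = 2321

M_X(t) = (e^(9*t) - e^(4*t))/(5*t)
M′(t) = (9*t*e^(9*t) - 4*t*e^(4*t) - e^(9*t) + e^(4*t))/(5*t^2)
M′′(t) = (81*t^2*e^(9*t) - 16*t^2*e^(4*t) - 18*t*e^(9*t) + 8*t*e^(4*t) + 2*e^(9*t) - 2*e^(4*t))/(5*t^3)
M′′′(t) = (729*t^3*e^(9*t) - 64*t^3*e^(4*t) - 243*t^2*e^(9*t) + 48*t^2*e^(4*t) + 54*t*e^(9*t) - 24*t*e^(4*t) - 6*e^(9*t) + 6*e^(4*t))/(5*t^4)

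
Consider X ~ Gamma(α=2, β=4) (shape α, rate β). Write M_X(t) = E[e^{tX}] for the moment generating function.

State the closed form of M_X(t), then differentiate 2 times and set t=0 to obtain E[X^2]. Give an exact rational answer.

E[X^2] = d^2M/dt^2 |_{t=0} = 3/8

M_X(t) = 16/(4 - t)^2
dM/dt = -32/(t^3 - 12*t^2 + 48*t - 64)
d^2M/dt^2 = 96/(t^4 - 16*t^3 + 96*t^2 - 256*t + 256)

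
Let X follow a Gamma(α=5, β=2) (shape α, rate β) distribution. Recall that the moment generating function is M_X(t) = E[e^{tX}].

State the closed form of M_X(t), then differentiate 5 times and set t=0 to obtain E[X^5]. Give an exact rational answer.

M_X(t) = 32/(2 - t)^5
D^5[M](t) = 483840/(t^10 - 20*t^9 + 180*t^8 - 960*t^7 + 3360*t^6 - 8064*t^5 + 13440*t^4 - 15360*t^3 + 11520*t^2 - 5120*t + 1024)

E[X^5] = D^5[M](0) = 945/2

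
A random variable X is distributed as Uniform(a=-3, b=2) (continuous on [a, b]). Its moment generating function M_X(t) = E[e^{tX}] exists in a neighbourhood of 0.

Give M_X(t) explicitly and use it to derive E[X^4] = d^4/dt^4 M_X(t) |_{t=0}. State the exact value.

E[X^4] = M′′′′(0) = 11

M_X(t) = (e^(2*t) - e^(-3*t))/(5*t)
M′(t) = (2*t*e^(5*t) + 3*t - e^(5*t) + 1)*e^(-3*t)/(5*t^2)
M′′(t) = (4*t^2*e^(5*t) - 9*t^2 - 4*t*e^(5*t) - 6*t + 2*e^(5*t) - 2)*e^(-3*t)/(5*t^3)
M′′′(t) = (8*t^3*e^(5*t) + 27*t^3 - 12*t^2*e^(5*t) + 27*t^2 + 12*t*e^(5*t) + 18*t - 6*e^(5*t) + 6)*e^(-3*t)/(5*t^4)
M′′′′(t) = (16*t^4*e^(5*t) - 81*t^4 - 32*t^3*e^(5*t) - 108*t^3 + 48*t^2*e^(5*t) - 108*t^2 - 48*t*e^(5*t) - 72*t + 24*e^(5*t) - 24)*e^(-3*t)/(5*t^5)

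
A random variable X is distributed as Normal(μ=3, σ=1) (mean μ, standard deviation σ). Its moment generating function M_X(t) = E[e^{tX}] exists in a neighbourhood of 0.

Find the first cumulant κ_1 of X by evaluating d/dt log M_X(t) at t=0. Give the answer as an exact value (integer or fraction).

κ_1 = K′(0) = 3

M_X(t) = e^(t^2/2 + 3*t)
K_X(t) = log M_X(t) = t^2/2 + 3*t
K′(t) = t + 3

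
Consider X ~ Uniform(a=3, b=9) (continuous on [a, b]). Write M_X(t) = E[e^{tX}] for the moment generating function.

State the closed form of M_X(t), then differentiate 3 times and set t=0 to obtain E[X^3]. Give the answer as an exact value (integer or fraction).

E[X^3] = M^(3)(0) = 270

M_X(t) = (e^(9*t) - e^(3*t))/(6*t)
M^(3)(t) = (243*t^3*e^(9*t) - 9*t^3*e^(3*t) - 81*t^2*e^(9*t) + 9*t^2*e^(3*t) + 18*t*e^(9*t) - 6*t*e^(3*t) - 2*e^(9*t) + 2*e^(3*t))/(2*t^4)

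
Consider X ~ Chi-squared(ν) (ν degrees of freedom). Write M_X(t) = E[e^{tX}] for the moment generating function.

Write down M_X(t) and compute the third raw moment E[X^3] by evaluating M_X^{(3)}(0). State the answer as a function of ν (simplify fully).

M_X(t) = (1 - 2*t)^(-ν/2)
M^(3)(t) = (-ν^3 - 6*ν^2 - 8*ν)/(8*t^3*(1 - 2*t)^(ν/2) - 12*t^2*(1 - 2*t)^(ν/2) + 6*t*(1 - 2*t)^(ν/2) - (1 - 2*t)^(ν/2))

E[X^3] = M^(3)(0) = ν*(ν^2 + 6*ν + 8)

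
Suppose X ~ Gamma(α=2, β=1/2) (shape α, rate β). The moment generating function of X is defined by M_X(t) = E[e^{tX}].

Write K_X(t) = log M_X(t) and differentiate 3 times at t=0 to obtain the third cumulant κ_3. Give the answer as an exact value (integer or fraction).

M_X(t) = 1/(4*(1/2 - t)^2)
K_X(t) = log M_X(t) = -2*log(1/2 - t) - 2*log(2)
D^3[K](t) = -32/(8*t^3 - 12*t^2 + 6*t - 1)

κ_3 = D^3[K](0) = 32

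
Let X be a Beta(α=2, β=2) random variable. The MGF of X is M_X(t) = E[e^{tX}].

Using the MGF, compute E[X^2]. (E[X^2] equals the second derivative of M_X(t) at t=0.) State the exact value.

E[X^2] = M^(2)(0) = 3/10

M_X(t) = ₁F₁(2; 4; t)
M^(2)(t) = 3*₁F₁(4; 6; t)/10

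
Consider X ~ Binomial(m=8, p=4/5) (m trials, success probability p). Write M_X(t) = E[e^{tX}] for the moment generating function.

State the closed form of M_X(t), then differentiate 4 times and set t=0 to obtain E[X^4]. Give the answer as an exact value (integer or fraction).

M_X(t) = (4*e^(t)/5 + 1/5)^8

E[X^4] = M^(4)(0) = 9888/5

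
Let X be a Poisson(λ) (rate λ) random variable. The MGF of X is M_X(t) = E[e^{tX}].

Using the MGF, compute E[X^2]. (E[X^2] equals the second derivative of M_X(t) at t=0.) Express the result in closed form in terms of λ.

E[X^2] = D^2[M](0) = λ*(λ + 1)

M_X(t) = e^(λ*(e^(t) - 1))
D^2[M](t) = (λ^2*e^(2*t)*e^(λ*e^(t)) + λ*e^(t)*e^(λ*e^(t)))*e^(-λ)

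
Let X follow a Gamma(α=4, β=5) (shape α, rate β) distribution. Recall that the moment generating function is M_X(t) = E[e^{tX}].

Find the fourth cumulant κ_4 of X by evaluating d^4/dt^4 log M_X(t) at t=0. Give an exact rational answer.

κ_4 = D^4[K](0) = 24/625

M_X(t) = 625/(5 - t)^4
K_X(t) = log M_X(t) = -4*log(5 - t) + 4*log(5)
D^4[K](t) = 24/(t^4 - 20*t^3 + 150*t^2 - 500*t + 625)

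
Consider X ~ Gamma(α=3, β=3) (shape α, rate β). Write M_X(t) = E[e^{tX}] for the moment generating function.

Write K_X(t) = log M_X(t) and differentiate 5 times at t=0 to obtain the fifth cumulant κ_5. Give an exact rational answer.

κ_5 = K^(5)(0) = 8/27

M_X(t) = 27/(3 - t)^3
K_X(t) = log M_X(t) = -3*log(3 - t) + 3*log(3)
K^(5)(t) = -72/(t^5 - 15*t^4 + 90*t^3 - 270*t^2 + 405*t - 243)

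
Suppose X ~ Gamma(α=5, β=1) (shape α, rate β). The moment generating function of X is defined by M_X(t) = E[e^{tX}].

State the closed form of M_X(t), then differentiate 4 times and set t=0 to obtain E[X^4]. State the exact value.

E[X^4] = M′′′′(0) = 1680

M_X(t) = (1 - t)^(-5)
M′(t) = 5/(t^6 - 6*t^5 + 15*t^4 - 20*t^3 + 15*t^2 - 6*t + 1)
M′′(t) = -30/(t^7 - 7*t^6 + 21*t^5 - 35*t^4 + 35*t^3 - 21*t^2 + 7*t - 1)
M′′′(t) = 210/(t^8 - 8*t^7 + 28*t^6 - 56*t^5 + 70*t^4 - 56*t^3 + 28*t^2 - 8*t + 1)
M′′′′(t) = -1680/(t^9 - 9*t^8 + 36*t^7 - 84*t^6 + 126*t^5 - 126*t^4 + 84*t^3 - 36*t^2 + 9*t - 1)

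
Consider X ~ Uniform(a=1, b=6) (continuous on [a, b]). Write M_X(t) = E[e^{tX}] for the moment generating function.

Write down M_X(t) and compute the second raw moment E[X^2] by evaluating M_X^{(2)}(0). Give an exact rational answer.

M_X(t) = (e^(6*t) - e^(t))/(5*t)
M′(t) = (6*t*e^(6*t) - t*e^(t) - e^(6*t) + e^(t))/(5*t^2)
M′′(t) = (36*t^2*e^(6*t) - t^2*e^(t) - 12*t*e^(6*t) + 2*t*e^(t) + 2*e^(6*t) - 2*e^(t))/(5*t^3)

E[X^2] = M′′(0) = 43/3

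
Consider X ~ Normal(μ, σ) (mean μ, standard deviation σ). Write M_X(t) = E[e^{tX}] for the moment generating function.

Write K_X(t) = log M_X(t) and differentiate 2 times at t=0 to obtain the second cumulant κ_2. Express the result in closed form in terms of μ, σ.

M_X(t) = e^(μ*t + σ^2*t^2/2)
K_X(t) = log M_X(t) = μ*t + σ^2*t^2/2
D^2[K](t) = σ^2

κ_2 = D^2[K](0) = σ^2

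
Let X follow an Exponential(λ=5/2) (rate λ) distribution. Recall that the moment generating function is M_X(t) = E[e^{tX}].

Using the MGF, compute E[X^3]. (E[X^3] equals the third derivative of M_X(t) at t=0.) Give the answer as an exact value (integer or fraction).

E[X^3] = M^(3)(0) = 48/125

M_X(t) = 5/(2*(5/2 - t))
M^(3)(t) = 240/(16*t^4 - 160*t^3 + 600*t^2 - 1000*t + 625)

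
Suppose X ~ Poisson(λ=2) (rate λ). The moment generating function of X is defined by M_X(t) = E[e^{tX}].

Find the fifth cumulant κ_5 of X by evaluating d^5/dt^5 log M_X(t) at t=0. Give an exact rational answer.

κ_5 = D^5[K](0) = 2

M_X(t) = e^(2*e^(t) - 2)
K_X(t) = log M_X(t) = 2*e^(t) - 2
D^5[K](t) = 2*e^(t)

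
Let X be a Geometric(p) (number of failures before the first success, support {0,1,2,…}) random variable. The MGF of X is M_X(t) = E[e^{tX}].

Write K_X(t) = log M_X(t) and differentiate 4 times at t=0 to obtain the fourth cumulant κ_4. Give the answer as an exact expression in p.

M_X(t) = p/(-(1 - p)*e^(t) + 1)
K_X(t) = log M_X(t) = log(p) - log(-(1 - p)*e^(t) + 1)
K′(t) = (-p*e^(t) + e^(t))/(p*e^(t) - e^(t) + 1)
K′′(t) = (-p*e^(t) + e^(t))/(p^2*e^(2*t) - 2*p*e^(2*t) + 2*p*e^(t) + e^(2*t) - 2*e^(t) + 1)

κ_4 = K′′′′(0) = (-p^3 + 7*p^2 - 12*p + 6)/p^4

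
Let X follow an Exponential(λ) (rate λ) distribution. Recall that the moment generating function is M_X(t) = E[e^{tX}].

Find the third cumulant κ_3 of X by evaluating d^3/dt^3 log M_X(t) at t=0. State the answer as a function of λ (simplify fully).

κ_3 = K′′′(0) = 2/λ^3

M_X(t) = λ/(λ - t)
K_X(t) = log M_X(t) = log(λ) - log(λ - t)
K′(t) = -1/(-λ + t)
K′′(t) = 1/(λ^2 - 2*λ*t + t^2)
K′′′(t) = -2/(-λ^3 + 3*λ^2*t - 3*λ*t^2 + t^3)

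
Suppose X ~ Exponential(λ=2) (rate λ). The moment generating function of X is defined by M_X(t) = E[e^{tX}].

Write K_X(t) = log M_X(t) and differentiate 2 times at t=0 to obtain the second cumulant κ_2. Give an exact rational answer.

M_X(t) = 2/(2 - t)
K_X(t) = log M_X(t) = -log(2 - t) + log(2)
K^(2)(t) = 1/(t^2 - 4*t + 4)

κ_2 = K^(2)(0) = 1/4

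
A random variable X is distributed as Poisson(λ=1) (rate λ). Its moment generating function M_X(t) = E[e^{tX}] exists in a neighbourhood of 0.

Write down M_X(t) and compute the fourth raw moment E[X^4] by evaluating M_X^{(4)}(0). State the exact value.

M_X(t) = e^(e^(t) - 1)
M^(4)(t) = (e^(4*t)*e^(e^(t)) + 6*e^(3*t)*e^(e^(t)) + 7*e^(2*t)*e^(e^(t)) + e^(t)*e^(e^(t)))*e^(-1)

E[X^4] = M^(4)(0) = 15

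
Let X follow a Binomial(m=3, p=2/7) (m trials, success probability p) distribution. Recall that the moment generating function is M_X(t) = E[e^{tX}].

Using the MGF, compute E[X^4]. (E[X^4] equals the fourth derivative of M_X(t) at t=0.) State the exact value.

E[X^4] = M^(4)(0) = 1758/343

M_X(t) = (2*e^(t)/7 + 5/7)^3
M^(4)(t) = 648*e^(3*t)/343 + 960*e^(2*t)/343 + 150*e^(t)/343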